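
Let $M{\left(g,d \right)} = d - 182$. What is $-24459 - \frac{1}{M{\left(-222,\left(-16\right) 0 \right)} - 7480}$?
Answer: $- \frac{187404857}{7662} \approx -24459.0$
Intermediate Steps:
$M{\left(g,d \right)} = -182 + d$
$-24459 - \frac{1}{M{\left(-222,\left(-16\right) 0 \right)} - 7480} = -24459 - \frac{1}{\left(-182 - 0\right) - 7480} = -24459 - \frac{1}{\left(-182 + 0\right) - 7480} = -24459 - \frac{1}{-182 - 7480} = -24459 - \frac{1}{-7662} = -24459 - - \frac{1}{7662} = -24459 + \frac{1}{7662} = - \frac{187404857}{7662}$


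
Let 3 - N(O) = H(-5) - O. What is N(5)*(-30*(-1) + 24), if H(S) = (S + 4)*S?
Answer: 162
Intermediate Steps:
H(S) = S*(4 + S) (H(S) = (4 + S)*S = S*(4 + S))
N(O) = -2 + O (N(O) = 3 - (-5*(4 - 5) - O) = 3 - (-5*(-1) - O) = 3 - (5 - O) = 3 + (-5 + O) = -2 + O)
N(5)*(-30*(-1) + 24) = (-2 + 5)*(-30*(-1) + 24) = 3*(30 + 24) = 3*54 = 162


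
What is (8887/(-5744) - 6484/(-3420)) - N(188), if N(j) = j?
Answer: -921577921/4911120 ≈ -187.65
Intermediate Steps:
(8887/(-5744) - 6484/(-3420)) - N(188) = (8887/(-5744) - 6484/(-3420)) - 1*188 = (8887*(-1/5744) - 6484*(-1/3420)) - 188 = (-8887/5744 + 1621/855) - 188 = 1712639/4911120 - 188 = -921577921/4911120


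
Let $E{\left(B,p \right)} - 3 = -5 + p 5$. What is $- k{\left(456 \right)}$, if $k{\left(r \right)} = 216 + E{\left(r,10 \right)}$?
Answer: $-264$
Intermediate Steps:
$E{\left(B,p \right)} = -2 + 5 p$ ($E{\left(B,p \right)} = 3 + \left(-5 + p 5\right) = 3 + \left(-5 + 5 p\right) = -2 + 5 p$)
$k{\left(r \right)} = 264$ ($k{\left(r \right)} = 216 + \left(-2 + 5 \cdot 10\right) = 216 + \left(-2 + 50\right) = 216 + 48 = 264$)
$- k{\left(456 \right)} = \left(-1\right) 264 = -264$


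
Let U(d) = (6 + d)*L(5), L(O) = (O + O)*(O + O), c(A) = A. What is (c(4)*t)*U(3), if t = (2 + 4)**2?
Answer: 129600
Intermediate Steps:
t = 36 (t = 6**2 = 36)
L(O) = 4*O**2 (L(O) = (2*O)*(2*O) = 4*O**2)
U(d) = 600 + 100*d (U(d) = (6 + d)*(4*5**2) = (6 + d)*(4*25) = (6 + d)*100 = 600 + 100*d)
(c(4)*t)*U(3) = (4*36)*(600 + 100*3) = 144*(600 + 300) = 144*900 = 129600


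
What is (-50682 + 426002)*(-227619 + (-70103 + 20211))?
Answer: -104155428520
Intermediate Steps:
(-50682 + 426002)*(-227619 + (-70103 + 20211)) = 375320*(-227619 - 49892) = 375320*(-277511) = -104155428520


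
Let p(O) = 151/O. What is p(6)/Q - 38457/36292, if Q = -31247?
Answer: -3607737683/3402048372 ≈ -1.0605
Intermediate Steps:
p(6)/Q - 38457/36292 = (151/6)/(-31247) - 38457/36292 = (151*(1/6))*(-1/31247) - 38457*1/36292 = (151/6)*(-1/31247) - 38457/36292 = -151/187482 - 38457/36292 = -3607737683/3402048372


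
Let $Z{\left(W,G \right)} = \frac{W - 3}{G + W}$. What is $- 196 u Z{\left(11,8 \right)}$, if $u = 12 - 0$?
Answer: $- \frac{18816}{19} \approx -990.32$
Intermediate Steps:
$Z{\left(W,G \right)} = \frac{-3 + W}{G + W}$
$u = 12$ ($u = 12 + 0 = 12$)
$- 196 u Z{\left(11,8 \right)} = \left(-196\right) 12 \frac{-3 + 11}{8 + 11} = - 2352 \cdot \frac{1}{19} \cdot 8 = \left(-2352\right) \frac{8}{19} = - \frac{18816}{19}$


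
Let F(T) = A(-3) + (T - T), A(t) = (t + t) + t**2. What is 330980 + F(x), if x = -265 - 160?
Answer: 330983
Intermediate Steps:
x = -425
A(t) = t**2 + 2*t (A(t) = 2*t + t**2 = t**2 + 2*t)
F(T) = 3 (F(T) = -3*(2 - 3) + (T - T) = -3*(-1) + 0 = 3 + 0 = 3)
330980 + F(x) = 330980 + 3 = 330983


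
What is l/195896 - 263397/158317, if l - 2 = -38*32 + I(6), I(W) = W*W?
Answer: -25892458069/15506833516 ≈ -1.6697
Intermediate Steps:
I(W) = W²
l = -1178 (l = 2 + (-38*32 + 6²) = 2 + (-1216 + 36) = 2 - 1180 = -1178)
l/195896 - 263397/158317 = -1178/195896 - 263397/158317 = -1178*1/195896 - 263397*1/158317 = -589/97948 - 263397/158317 = -25892458069/15506833516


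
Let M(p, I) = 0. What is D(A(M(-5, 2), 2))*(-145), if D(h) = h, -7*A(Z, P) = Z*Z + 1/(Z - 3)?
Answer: -145/21 ≈ -6.9048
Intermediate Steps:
A(Z, P) = -Z²/7 - 1/(7*(-3 + Z)) (A(Z, P) = -(Z*Z + 1/(Z - 3))/7 = -(Z² + 1/(-3 + Z))/7 = -Z²/7 - 1/(7*(-3 + Z)))
D(A(M(-5, 2), 2))*(-145) = ((-1 - 1*0³ + 3*0²)/(7*(-3 + 0)))*(-145) = ((⅐)*(-1 - 1*0 + 3*0)/(-3))*(-145) = ((⅐)*(-⅓)*(-1 + 0 + 0))*(-145) = ((⅐)*(-⅓)*(-1))*(-145) = (1/21)*(-145) = -145/21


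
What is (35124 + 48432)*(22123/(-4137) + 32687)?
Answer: 3765701696592/1379 ≈ 2.7307e+9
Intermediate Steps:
(35124 + 48432)*(22123/(-4137) + 32687) = 83556*(22123*(-1/4137) + 32687) = 83556*(-22123/4137 + 32687) = 83556*(135203996/4137) = 3765701696592/1379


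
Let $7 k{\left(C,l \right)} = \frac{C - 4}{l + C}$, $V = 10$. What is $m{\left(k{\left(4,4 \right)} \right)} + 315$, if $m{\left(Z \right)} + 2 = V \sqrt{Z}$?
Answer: $313$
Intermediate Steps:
$k{\left(C,l \right)} = \frac{-4 + C}{7 \left(C + l\right)}$ ($k{\left(C,l \right)} = \frac{\left(C - 4\right) \frac{1}{l + C}}{7} = \frac{\left(-4 + C\right) \frac{1}{C + l}}{7} = \frac{\frac{1}{C + l} \left(-4 + C\right)}{7} = \frac{-4 + C}{7 \left(C + l\right)}$)
$m{\left(Z \right)} = -2 + 10 \sqrt{Z}$
$m{\left(k{\left(4,4 \right)} \right)} + 315 = \left(-2 + 10 \sqrt{\frac{-4 + 4}{7 \left(4 + 4\right)}}\right) + 315 = \left(-2 + 10 \sqrt{\frac{1}{7} \cdot \frac{1}{8} \cdot 0}\right) + 315 = \left(-2 + 10 \sqrt{0}\right) + 315 = \left(-2 + 10 \cdot 0\right) + 315 = \left(-2 + 0\right) + 315 = -2 + 315 = 313$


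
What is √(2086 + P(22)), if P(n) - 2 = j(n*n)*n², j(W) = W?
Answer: 2*√59086 ≈ 486.15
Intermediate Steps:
P(n) = 2 + n⁴ (P(n) = 2 + (n*n)*n² = 2 + n²*n² = 2 + n⁴)
√(2086 + P(22)) = √(2086 + (2 + 22⁴)) = √(2086 + (2 + 234256)) = √(2086 + 234258) = √236344 = 2*√59086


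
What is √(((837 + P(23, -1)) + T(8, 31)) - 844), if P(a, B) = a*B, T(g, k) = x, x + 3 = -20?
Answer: I*√53 ≈ 7.2801*I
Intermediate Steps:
x = -23 (x = -3 - 20 = -23)
T(g, k) = -23
P(a, B) = B*a
√(((837 + P(23, -1)) + T(8, 31)) - 844) = √(((837 - 1*23) - 23) - 844) = √(((837 - 23) - 23) - 844) = √((814 - 23) - 844) = √(791 - 844) = √(-53) = I*√53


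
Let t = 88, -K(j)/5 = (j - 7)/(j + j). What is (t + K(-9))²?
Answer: 565504/81 ≈ 6981.5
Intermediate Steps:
K(j) = -5*(-7 + j)/(2*j) (K(j) = -5*(j - 7)/(j + j) = -5*(-7 + j)/(2*j))
(t + K(-9))² = (88 + (5/2)*(7 - 1*(-9))/(-9))² = (88 + (5/2)*(-⅑)*(7 + 9))² = (88 + (5/2)*(-⅑)*16)² = (88 - 40/9)² = (752/9)² = 565504/81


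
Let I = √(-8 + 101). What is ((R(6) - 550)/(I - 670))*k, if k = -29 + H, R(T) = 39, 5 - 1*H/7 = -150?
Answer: 361542720/448807 + 539616*√93/448807 ≈ 817.16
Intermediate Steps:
H = 1085 (H = 35 - 7*(-150) = 35 + 1050 = 1085)
k = 1056 (k = -29 + 1085 = 1056)
I = √93 ≈ 9.6436
((R(6) - 550)/(I - 670))*k = ((39 - 550)/(√93 - 670))*1056 = -511/(-670 + √93)*1056 = -539616/(-670 + √93)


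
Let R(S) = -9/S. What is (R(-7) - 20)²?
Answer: 17161/49 ≈ 350.22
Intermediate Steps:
(R(-7) - 20)² = (-9/(-7) - 20)² = (-9*(-⅐) - 20)² = (9/7 - 20)² = (-131/7)² = 17161/49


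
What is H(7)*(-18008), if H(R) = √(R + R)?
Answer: -18008*√14 ≈ -67380.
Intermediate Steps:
H(R) = √2*√R (H(R) = √(2*R) = √2*√R)
H(7)*(-18008) = (√2*√7)*(-18008) = √14*(-18008) = -18008*√14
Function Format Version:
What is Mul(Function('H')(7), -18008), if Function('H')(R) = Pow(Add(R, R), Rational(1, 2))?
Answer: Mul(-18008, Pow(14, Rational(1, 2))) ≈ -67380.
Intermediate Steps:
Function('H')(R) = Mul(Pow(2, Rational(1, 2)), Pow(R, Rational(1, 2))) (Function('H')(R) = Pow(Mul(2, R), Rational(1, 2)) = Mul(Pow(2, Rational(1, 2)), Pow(R, Rational(1, 2))))
Mul(Function('H')(7), -18008) = Mul(Mul(Pow(2, Rational(1, 2)), Pow(7, Rational(1, 2))), -18008) = Mul(Pow(14, Rational(1, 2)), -18008) = Mul(-18008, Pow(14, Rational(1, 2)))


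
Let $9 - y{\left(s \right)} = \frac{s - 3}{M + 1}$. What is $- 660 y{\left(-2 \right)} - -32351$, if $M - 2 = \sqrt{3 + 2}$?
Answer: $23936 + 825 \sqrt{5} \approx 25781.0$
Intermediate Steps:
$M = 2 + \sqrt{5}$ ($M = 2 + \sqrt{3 + 2} = 2 + \sqrt{5} \approx 4.2361$)
$y{\left(s \right)} = 9 - \frac{-3 + s}{3 + \sqrt{5}}$ ($y{\left(s \right)} = 9 - \frac{s - 3}{\left(2 + \sqrt{5}\right) + 1} = 9 - \frac{-3 + s}{3 + \sqrt{5}}$)
$- 660 y{\left(-2 \right)} - -32351 = - 660 \left(\frac{45}{4} - - \frac{3}{2} - \frac{3 \sqrt{5}}{4} + \frac{1}{4} \left(-2\right) \sqrt{5}\right) - -32351 = - 660 \left(\frac{45}{4} + \frac{3}{2} - \frac{3 \sqrt{5}}{4} - \frac{\sqrt{5}}{2}\right) + 32351 = - 660 \left(\frac{51}{4} - \frac{5 \sqrt{5}}{4}\right) + 32351 = \left(-8415 + 825 \sqrt{5}\right) + 32351 = 23936 + 825 \sqrt{5}$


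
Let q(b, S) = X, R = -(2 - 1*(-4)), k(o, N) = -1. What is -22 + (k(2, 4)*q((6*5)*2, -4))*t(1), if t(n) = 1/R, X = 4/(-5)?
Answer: -332/15 ≈ -22.133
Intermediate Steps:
R = -6 (R = -(2 + 4) = -1*6 = -6)
X = -4/5 (X = 4*(-1/5) = -4/5 ≈ -0.80000)
q(b, S) = -4/5
t(n) = -1/6 (t(n) = 1/(-6) = -1/6)
-22 + (k(2, 4)*q((6*5)*2, -4))*t(1) = -22 - 1*(-4/5)*(-1/6) = -22 + (4/5)*(-1/6) = -22 - 2/15 = -332/15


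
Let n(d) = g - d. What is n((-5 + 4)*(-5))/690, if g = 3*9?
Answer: 11/345 ≈ 0.031884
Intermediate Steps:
g = 27
n(d) = 27 - d
n((-5 + 4)*(-5))/690 = (27 - (-5 + 4)*(-5))/690 = (27 - (-1)*(-5))*(1/690) = (27 - 1*5)*(1/690) = (27 - 5)*(1/690) = 22*(1/690) = 11/345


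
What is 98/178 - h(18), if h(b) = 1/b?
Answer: 793/1602 ≈ 0.49501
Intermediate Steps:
98/178 - h(18) = 98/178 - 1/18 = 98*(1/178) - 1*1/18 = 49/89 - 1/18 = 793/1602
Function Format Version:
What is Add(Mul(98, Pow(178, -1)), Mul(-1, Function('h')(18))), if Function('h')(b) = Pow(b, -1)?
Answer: Rational(793, 1602) ≈ 0.49501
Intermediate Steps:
Add(Mul(98, Pow(178, -1)), Mul(-1, Function('h')(18))) = Add(Mul(98, Pow(178, -1)), Mul(-1, Pow(18, -1))) = Add(Mul(98, Rational(1, 178)), Mul(-1, Rational(1, 18))) = Add(Rational(49, 89), Rational(-1, 18)) = Rational(793, 1602)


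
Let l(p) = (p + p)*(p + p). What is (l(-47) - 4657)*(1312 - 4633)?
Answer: -13878459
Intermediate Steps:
l(p) = 4*p**2 (l(p) = (2*p)*(2*p) = 4*p**2)
(l(-47) - 4657)*(1312 - 4633) = (4*(-47)**2 - 4657)*(1312 - 4633) = (4*2209 - 4657)*(-3321) = (8836 - 4657)*(-3321) = 4179*(-3321) = -13878459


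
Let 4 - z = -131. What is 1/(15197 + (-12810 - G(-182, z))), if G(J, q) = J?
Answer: 1/2569 ≈ 0.00038926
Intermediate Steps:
z = 135 (z = 4 - 1*(-131) = 4 + 131 = 135)
1/(15197 + (-12810 - G(-182, z))) = 1/(15197 + (-12810 - 1*(-182))) = 1/(15197 + (-12810 + 182)) = 1/(15197 - 12628) = 1/2569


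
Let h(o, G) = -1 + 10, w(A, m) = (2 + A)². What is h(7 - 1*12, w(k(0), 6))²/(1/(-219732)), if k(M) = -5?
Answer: -17798292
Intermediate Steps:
h(o, G) = 9
h(7 - 1*12, w(k(0), 6))²/(1/(-219732)) = 9²/(1/(-219732)) = 81/(-1/219732) = 81*(-219732) = -17798292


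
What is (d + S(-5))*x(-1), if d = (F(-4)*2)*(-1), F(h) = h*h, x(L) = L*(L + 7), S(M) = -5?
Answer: 222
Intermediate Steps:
x(L) = L*(7 + L)
F(h) = h²
d = -32 (d = ((-4)²*2)*(-1) = (16*2)*(-1) = 32*(-1) = -32)
(d + S(-5))*x(-1) = (-32 - 5)*(-(7 - 1)) = -(-37)*6 = -37*(-6) = 222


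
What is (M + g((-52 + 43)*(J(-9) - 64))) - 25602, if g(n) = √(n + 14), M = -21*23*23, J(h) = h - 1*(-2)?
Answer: -36711 + √653 ≈ -36685.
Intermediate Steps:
J(h) = 2 + h (J(h) = h + 2 = 2 + h)
M = -11109 (M = -483*23 = -11109)
g(n) = √(14 + n)
(M + g((-52 + 43)*(J(-9) - 64))) - 25602 = (-11109 + √(14 + (-52 + 43)*((2 - 9) - 64))) - 25602 = (-11109 + √(14 - 9*(-7 - 64))) - 25602 = (-11109 + √(14 - 9*(-71))) - 25602 = (-11109 + √(14 + 639)) - 25602 = (-11109 + √653) - 25602 = -36711 + √653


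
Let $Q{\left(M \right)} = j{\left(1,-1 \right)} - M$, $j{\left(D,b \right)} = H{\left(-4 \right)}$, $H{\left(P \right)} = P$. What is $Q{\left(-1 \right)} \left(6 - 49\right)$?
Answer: $129$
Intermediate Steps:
$j{\left(D,b \right)} = -4$
$Q{\left(M \right)} = -4 - M$
$Q{\left(-1 \right)} \left(6 - 49\right) = \left(-4 - -1\right) \left(6 - 49\right) = \left(-4 + 1\right) \left(-43\right) = \left(-3\right) \left(-43\right) = 129$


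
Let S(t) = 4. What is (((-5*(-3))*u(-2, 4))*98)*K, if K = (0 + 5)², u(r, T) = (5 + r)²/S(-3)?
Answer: 165375/2 ≈ 82688.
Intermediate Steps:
u(r, T) = (5 + r)²/4
K = 25 (K = 5² = 25)
(((-5*(-3))*u(-2, 4))*98)*K = (((-5*(-3))*((5 - 2)²/4))*98)*25 = ((15*((¼)*3²))*98)*25 = ((15*((¼)*9))*98)*25 = ((15*(9/4))*98)*25 = ((135/4)*98)*25 = (6615/2)*25 = 165375/2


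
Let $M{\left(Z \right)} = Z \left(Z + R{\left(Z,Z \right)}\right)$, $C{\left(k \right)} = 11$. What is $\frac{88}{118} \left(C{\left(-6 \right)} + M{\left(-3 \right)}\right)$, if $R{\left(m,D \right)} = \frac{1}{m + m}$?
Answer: $\frac{902}{59} \approx 15.288$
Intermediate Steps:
$R{\left(m,D \right)} = \frac{1}{2 m}$
$M{\left(Z \right)} = Z \left(Z + \frac{1}{2 Z}\right)$
$\frac{88}{118} \left(C{\left(-6 \right)} + M{\left(-3 \right)}\right) = \frac{88}{118} \left(11 + \left(\frac{1}{2} + \left(-3\right)^{2}\right)\right) = 88 \cdot \frac{1}{118} \left(11 + \left(\frac{1}{2} + 9\right)\right) = \frac{44 \left(11 + \frac{19}{2}\right)}{59} = \frac{44}{59} \cdot \frac{41}{2} = \frac{902}{59}$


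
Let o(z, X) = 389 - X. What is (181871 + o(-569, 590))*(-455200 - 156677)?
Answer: -111159694590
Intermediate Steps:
(181871 + o(-569, 590))*(-455200 - 156677) = (181871 + (389 - 1*590))*(-455200 - 156677) = (181871 + (389 - 590))*(-611877) = (181871 - 201)*(-611877) = 181670*(-611877) = -111159694590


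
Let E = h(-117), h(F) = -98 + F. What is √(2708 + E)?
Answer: 3*√277 ≈ 49.930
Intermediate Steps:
E = -215 (E = -98 - 117 = -215)
√(2708 + E) = √(2708 - 215) = √2493 = 3*√277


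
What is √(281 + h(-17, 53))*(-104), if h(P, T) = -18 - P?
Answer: -208*√70 ≈ -1740.3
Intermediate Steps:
√(281 + h(-17, 53))*(-104) = √(281 + (-18 - 1*(-17)))*(-104) = √(281 + (-18 + 17))*(-104) = √(281 - 1)*(-104) = √280*(-104) = (2*√70)*(-104) = -208*√70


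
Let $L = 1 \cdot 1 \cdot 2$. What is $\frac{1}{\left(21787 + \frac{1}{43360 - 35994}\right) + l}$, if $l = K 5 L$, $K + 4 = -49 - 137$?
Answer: $\frac{7366}{146487643} \approx 5.0284 \cdot 10^{-5}$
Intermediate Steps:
$L = 2$ ($L = 1 \cdot 2 = 2$)
$K = -190$ ($K = -4 - 186 = -190$)
$l = -1900$ ($l = - 190 \cdot 5 \cdot 2 = \left(-190\right) 10 = -1900$)
$\frac{1}{\left(21787 + \frac{1}{43360 - 35994}\right) + l} = \frac{1}{\left(21787 + \frac{1}{43360 - 35994}\right) - 1900} = \frac{1}{\left(21787 + \frac{1}{7366}\right) - 1900} = \frac{1}{\frac{160483043}{7366} - 1900} = \frac{1}{\frac{146487643}{7366}} = \frac{7366}{146487643}$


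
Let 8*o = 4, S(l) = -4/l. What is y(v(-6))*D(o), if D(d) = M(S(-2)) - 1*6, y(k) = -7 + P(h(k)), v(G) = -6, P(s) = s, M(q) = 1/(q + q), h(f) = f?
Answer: 299/4 ≈ 74.750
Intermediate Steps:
o = ½ (o = (⅛)*4 = ½ ≈ 0.50000)
M(q) = 1/(2*q)
y(k) = -7 + k
D(d) = -23/4 (D(d) = 1/(2*((-4/(-2)))) - 1*6 = 1/(2*((-4*(-½)))) - 6 = (½)/2 - 6 = (½)*(½) - 6 = ¼ - 6 = -23/4)
y(v(-6))*D(o) = (-7 - 6)*(-23/4) = -13*(-23/4) = 299/4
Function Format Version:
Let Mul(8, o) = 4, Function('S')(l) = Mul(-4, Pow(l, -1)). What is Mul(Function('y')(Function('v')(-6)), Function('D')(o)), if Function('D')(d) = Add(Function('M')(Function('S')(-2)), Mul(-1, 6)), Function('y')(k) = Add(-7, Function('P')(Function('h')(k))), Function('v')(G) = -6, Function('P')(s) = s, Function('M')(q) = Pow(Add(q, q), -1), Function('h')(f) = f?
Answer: Rational(299, 4) ≈ 74.750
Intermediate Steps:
o = Rational(1, 2) (o = Mul(Rational(1, 8), 4) = Rational(1, 2) ≈ 0.50000)
Function('M')(q) = Mul(Rational(1, 2), Pow(q, -1)) (Function('M')(q) = Pow(Mul(2, q), -1) = Mul(Rational(1, 2), Pow(q, -1)))
Function('y')(k) = Add(-7, k)
Function('D')(d) = Rational(-23, 4) (Function('D')(d) = Add(Mul(Rational(1, 2), Pow(Mul(-4, Pow(-2, -1)), -1)), Mul(-1, 6)) = Add(Mul(Rational(1, 2), Pow(Mul(-4, Rational(-1, 2)), -1)), -6) = Add(Mul(Rational(1, 2), Pow(2, -1)), -6) = Add(Mul(Rational(1, 2), Rational(1, 2)), -6) = Add(Rational(1, 4), -6) = Rational(-23, 4))
Mul(Function('y')(Function('v')(-6)), Function('D')(o)) = Mul(Add(-7, -6), Rational(-23, 4)) = Mul(-13, Rational(-23, 4)) = Rational(299, 4)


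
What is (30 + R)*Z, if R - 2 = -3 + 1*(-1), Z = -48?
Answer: -1344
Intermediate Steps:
R = -2 (R = 2 + (-3 + 1*(-1)) = 2 + (-3 - 1) = 2 - 4 = -2)
(30 + R)*Z = (30 - 2)*(-48) = 28*(-48) = -1344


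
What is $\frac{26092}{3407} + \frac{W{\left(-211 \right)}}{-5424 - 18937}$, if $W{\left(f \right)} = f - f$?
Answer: $\frac{26092}{3407} \approx 7.6583$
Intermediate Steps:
$W{\left(f \right)} = 0$
$\frac{26092}{3407} + \frac{W{\left(-211 \right)}}{-5424 - 18937} = \frac{26092}{3407} + \frac{0}{-5424 - 18937} = 26092 \cdot \frac{1}{3407} + \frac{0}{-5424 - 18937} = \frac{26092}{3407} + \frac{0}{-24361} = \frac{26092}{3407} + 0 \left(- \frac{1}{24361}\right) = \frac{26092}{3407} + 0 = \frac{26092}{3407}$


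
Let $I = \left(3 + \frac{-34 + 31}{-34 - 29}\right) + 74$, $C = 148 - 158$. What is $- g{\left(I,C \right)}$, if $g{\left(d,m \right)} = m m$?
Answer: $-100$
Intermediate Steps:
$C = -10$
$I = \frac{1618}{21}$ ($I = \left(3 - \frac{3}{-63}\right) + 74 = \left(3 - - \frac{1}{21}\right) + 74 = \left(3 + \frac{1}{21}\right) + 74 = \frac{64}{21} + 74 = \frac{1618}{21} \approx 77.048$)
$g{\left(d,m \right)} = m^{2}$
$- g{\left(I,C \right)} = - \left(-10\right)^{2} = \left(-1\right) 100 = -100$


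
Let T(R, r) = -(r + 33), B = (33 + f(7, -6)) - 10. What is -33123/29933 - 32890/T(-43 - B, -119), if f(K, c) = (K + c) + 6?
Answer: -493672474/1287119 ≈ -383.55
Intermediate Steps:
f(K, c) = 6 + K + c
B = 30 (B = (33 + (6 + 7 - 6)) - 10 = (33 + 7) - 10 = 40 - 10 = 30)
T(R, r) = -33 - r (T(R, r) = -(33 + r) = -33 - r)
-33123/29933 - 32890/T(-43 - B, -119) = -33123/29933 - 32890/(-33 - 1*(-119)) = -33123*1/29933 - 32890/(-33 + 119) = -33123/29933 - 32890/86 = -33123/29933 - 32890*1/86 = -33123/29933 - 16445/43 = -493672474/1287119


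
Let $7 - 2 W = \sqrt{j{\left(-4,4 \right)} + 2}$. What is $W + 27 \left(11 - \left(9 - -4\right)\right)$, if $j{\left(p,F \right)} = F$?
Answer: $- \frac{101}{2} - \frac{\sqrt{6}}{2} \approx -51.725$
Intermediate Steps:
$W = \frac{7}{2} - \frac{\sqrt{6}}{2}$ ($W = \frac{7}{2} - \frac{\sqrt{4 + 2}}{2} = \frac{7}{2} - \frac{\sqrt{6}}{2} \approx 2.2753$)
$W + 27 \left(11 - \left(9 - -4\right)\right) = \left(\frac{7}{2} - \frac{\sqrt{6}}{2}\right) + 27 \left(11 - \left(9 - -4\right)\right) = \left(\frac{7}{2} - \frac{\sqrt{6}}{2}\right) + 27 \left(11 - \left(9 + 4\right)\right) = \left(\frac{7}{2} - \frac{\sqrt{6}}{2}\right) + 27 \left(11 - 13\right) = \left(\frac{7}{2} - \frac{\sqrt{6}}{2}\right) + 27 \left(-2\right) = \left(\frac{7}{2} - \frac{\sqrt{6}}{2}\right) - 54 = - \frac{101}{2} - \frac{\sqrt{6}}{2}$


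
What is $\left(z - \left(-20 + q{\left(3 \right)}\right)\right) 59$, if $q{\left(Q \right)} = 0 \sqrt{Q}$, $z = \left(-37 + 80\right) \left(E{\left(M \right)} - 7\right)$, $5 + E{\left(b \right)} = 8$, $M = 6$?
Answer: $-8968$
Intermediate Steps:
$E{\left(b \right)} = 3$ ($E{\left(b \right)} = -5 + 8 = 3$)
$z = -172$ ($z = \left(-37 + 80\right) \left(3 - 7\right) = 43 \left(-4\right) = -172$)
$q{\left(Q \right)} = 0$
$\left(z - \left(-20 + q{\left(3 \right)}\right)\right) 59 = \left(-172 + \left(20 - 0\right)\right) 59 = \left(-172 + \left(20 + 0\right)\right) 59 = \left(-172 + 20\right) 59 = \left(-152\right) 59 = -8968$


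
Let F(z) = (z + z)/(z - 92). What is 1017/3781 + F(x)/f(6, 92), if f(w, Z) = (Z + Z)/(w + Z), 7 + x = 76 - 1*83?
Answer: 3776329/9218078 ≈ 0.40967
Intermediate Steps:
x = -14 (x = -7 + (76 - 1*83) = -7 + (76 - 83) = -7 - 7 = -14)
F(z) = 2*z/(-92 + z) (F(z) = (2*z)/(-92 + z) = 2*z/(-92 + z))
f(w, Z) = 2*Z/(Z + w) (f(w, Z) = (2*Z)/(Z + w) = 2*Z/(Z + w))
1017/3781 + F(x)/f(6, 92) = 1017/3781 + (2*(-14)/(-92 - 14))/((2*92/(92 + 6))) = 1017*(1/3781) + (2*(-14)/(-106))/((2*92/98)) = 1017/3781 + (2*(-14)*(-1/106))/((2*92*(1/98))) = 1017/3781 + 14/(53*(92/49)) = 1017/3781 + (14/53)*(49/92) = 1017/3781 + 343/2438 = 3776329/9218078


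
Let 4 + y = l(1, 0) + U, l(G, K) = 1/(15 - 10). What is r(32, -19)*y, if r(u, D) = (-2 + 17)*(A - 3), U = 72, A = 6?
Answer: 3069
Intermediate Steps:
l(G, K) = 1/5
r(u, D) = 45 (r(u, D) = (-2 + 17)*(6 - 3) = 15*3 = 45)
y = 341/5 (y = -4 + (1/5 + 72) = -4 + 361/5 = 341/5 ≈ 68.200)
r(32, -19)*y = 45*(341/5) = 3069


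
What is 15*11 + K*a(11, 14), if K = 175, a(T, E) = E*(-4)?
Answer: -9635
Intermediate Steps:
a(T, E) = -4*E
15*11 + K*a(11, 14) = 15*11 + 175*(-4*14) = 165 + 175*(-56) = 165 - 9800 = -9635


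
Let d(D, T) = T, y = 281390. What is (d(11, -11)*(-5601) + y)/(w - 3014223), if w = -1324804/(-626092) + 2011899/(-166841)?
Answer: -8957283782602843/78715047056570125 ≈ -0.11379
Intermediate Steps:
w = -259650561136/26114453843 (w = -1324804*(-1/626092) + 2011899*(-1/166841) = 331201/156523 - 2011899/166841 = -259650561136/26114453843 ≈ -9.9428)
(d(11, -11)*(-5601) + y)/(w - 3014223) = (-11*(-5601) + 281390)/(-259650561136/26114453843 - 3014223) = (61611 + 281390)/(-78715047056570125/26114453843) = 343001*(-26114453843/78715047056570125) = -8957283782602843/78715047056570125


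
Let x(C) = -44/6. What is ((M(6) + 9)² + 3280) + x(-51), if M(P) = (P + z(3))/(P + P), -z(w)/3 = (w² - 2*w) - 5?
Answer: 10118/3 ≈ 3372.7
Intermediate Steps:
x(C) = -22/3 (x(C) = -44*⅙ = -22/3)
z(w) = 15 - 3*w² + 6*w (z(w) = -3*((w² - 2*w) - 5) = -3*(-5 + w² - 2*w) = 15 - 3*w² + 6*w)
M(P) = (6 + P)/(2*P) (M(P) = (P + (15 - 3*3² + 6*3))/(P + P) = (P + (15 - 3*9 + 18))/((2*P)) = (P + (15 - 27 + 18))*(1/(2*P)) = (P + 6)*(1/(2*P)) = (6 + P)*(1/(2*P)) = (6 + P)/(2*P))
((M(6) + 9)² + 3280) + x(-51) = (((½)*(6 + 6)/6 + 9)² + 3280) - 22/3 = (((½)*(⅙)*12 + 9)² + 3280) - 22/3 = ((1 + 9)² + 3280) - 22/3 = (10² + 3280) - 22/3 = (100 + 3280) - 22/3 = 3380 - 22/3 = 10118/3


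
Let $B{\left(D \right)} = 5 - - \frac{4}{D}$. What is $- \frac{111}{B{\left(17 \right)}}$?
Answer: $- \frac{1887}{89} \approx -21.202$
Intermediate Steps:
$B{\left(D \right)} = 5 + \frac{4}{D}$
$- \frac{111}{B{\left(17 \right)}} = - \frac{111}{5 + \frac{4}{17}} = - \frac{111}{\frac{89}{17}} = \left(-111\right) \frac{17}{89} = - \frac{1887}{89}$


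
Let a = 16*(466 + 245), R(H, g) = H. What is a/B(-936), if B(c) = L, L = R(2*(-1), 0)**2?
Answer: 2844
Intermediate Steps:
L = 4 (L = (2*(-1))**2 = (-2)**2 = 4)
B(c) = 4
a = 11376 (a = 16*711 = 11376)
a/B(-936) = 11376/4 = 11376*(1/4) = 2844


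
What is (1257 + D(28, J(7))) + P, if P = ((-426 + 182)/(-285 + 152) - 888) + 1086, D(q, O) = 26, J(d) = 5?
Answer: 197217/133 ≈ 1482.8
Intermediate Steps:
P = 26578/133 (P = (-244/(-133) - 888) + 1086 = (-244*(-1/133) - 888) + 1086 = (244/133 - 888) + 1086 = -117860/133 + 1086 = 26578/133 ≈ 199.83)
(1257 + D(28, J(7))) + P = (1257 + 26) + 26578/133 = 1283 + 26578/133 = 197217/133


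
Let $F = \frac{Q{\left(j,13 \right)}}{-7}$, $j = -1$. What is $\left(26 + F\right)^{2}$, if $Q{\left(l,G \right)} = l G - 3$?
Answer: $\frac{39204}{49} \approx 800.08$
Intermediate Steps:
$Q{\left(l,G \right)} = -3 + G l$ ($Q{\left(l,G \right)} = G l - 3 = -3 + G l$)
$F = \frac{16}{7}$ ($F = \frac{-3 + 13 \left(-1\right)}{-7} = \left(-3 - 13\right) \left(- \frac{1}{7}\right) = \left(-16\right) \left(- \frac{1}{7}\right) = \frac{16}{7} \approx 2.2857$)
$\left(26 + F\right)^{2} = \left(26 + \frac{16}{7}\right)^{2} = \left(\frac{198}{7}\right)^{2} = \frac{39204}{49}$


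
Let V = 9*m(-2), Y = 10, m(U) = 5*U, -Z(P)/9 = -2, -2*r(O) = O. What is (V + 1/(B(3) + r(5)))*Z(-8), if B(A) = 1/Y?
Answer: -3255/2 ≈ -1627.5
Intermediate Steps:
r(O) = -O/2
Z(P) = 18 (Z(P) = -9*(-2) = 18)
B(A) = 1/10
V = -90 (V = 9*(5*(-2)) = 9*(-10) = -90)
(V + 1/(B(3) + r(5)))*Z(-8) = (-90 + 1/(1/10 - 1/2*5))*18 = (-90 + 1/(1/10 - 5/2))*18 = (-90 + 1/(-12/5))*18 = (-90 - 5/12)*18 = -1085/12*18 = -3255/2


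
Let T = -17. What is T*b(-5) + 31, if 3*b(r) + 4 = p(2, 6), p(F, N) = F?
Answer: 127/3 ≈ 42.333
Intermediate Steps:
b(r) = -⅔ (b(r) = -4/3 + (⅓)*2 = -4/3 + ⅔ = -⅔)
T*b(-5) + 31 = -17*(-⅔) + 31 = 34/3 + 31 = 127/3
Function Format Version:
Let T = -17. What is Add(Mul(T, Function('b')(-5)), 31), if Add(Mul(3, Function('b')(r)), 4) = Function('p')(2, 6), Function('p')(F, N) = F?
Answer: Rational(127, 3) ≈ 42.333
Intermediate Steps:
Function('b')(r) = Rational(-2, 3) (Function('b')(r) = Add(Rational(-4, 3), Mul(Rational(1, 3), 2)) = Add(Rational(-4, 3), Rational(2, 3)) = Rational(-2, 3))
Add(Mul(T, Function('b')(-5)), 31) = Add(Mul(-17, Rational(-2, 3)), 31) = Add(Rational(34, 3), 31) = Rational(127, 3)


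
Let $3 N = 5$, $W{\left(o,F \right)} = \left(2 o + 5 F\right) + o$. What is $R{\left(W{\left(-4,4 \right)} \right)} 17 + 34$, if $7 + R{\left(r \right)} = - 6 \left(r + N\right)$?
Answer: $-1071$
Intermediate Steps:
$W{\left(o,F \right)} = 3 o + 5 F$
$N = \frac{5}{3}$ ($N = \frac{1}{3} \cdot 5 = \frac{5}{3} \approx 1.6667$)
$R{\left(r \right)} = -17 - 6 r$ ($R{\left(r \right)} = -7 - 6 \left(r + \frac{5}{3}\right) = -7 - 6 \left(\frac{5}{3} + r\right) = -7 - \left(10 + 6 r\right) = -17 - 6 r$)
$R{\left(W{\left(-4,4 \right)} \right)} 17 + 34 = \left(-17 - 6 \left(3 \left(-4\right) + 5 \cdot 4\right)\right) 17 + 34 = \left(-17 - 6 \left(-12 + 20\right)\right) 17 + 34 = \left(-17 - 48\right) 17 + 34 = \left(-65\right) 17 + 34 = -1105 + 34 = -1071$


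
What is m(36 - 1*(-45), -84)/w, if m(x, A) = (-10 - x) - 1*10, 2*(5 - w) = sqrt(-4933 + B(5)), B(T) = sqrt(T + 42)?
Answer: -101/(5 - I*sqrt(4933 - sqrt(47))/2) ≈ -0.4019 - 2.8208*I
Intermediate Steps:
B(T) = sqrt(42 + T)
w = 5 - sqrt(-4933 + sqrt(47))/2 (w = 5 - sqrt(-4933 + sqrt(42 + 5))/2 = 5 - sqrt(-4933 + sqrt(47))/2 ≈ 5.0 - 35.093*I)
m(x, A) = -20 - x (m(x, A) = (-10 - x) - 10 = -20 - x)
m(36 - 1*(-45), -84)/w = (-20 - (36 - 1*(-45)))/(5 - sqrt(-4933 + sqrt(47))/2) = (-20 - (36 + 45))/(5 - sqrt(-4933 + sqrt(47))/2) = (-20 - 1*81)/(5 - sqrt(-4933 + sqrt(47))/2) = (-20 - 81)/(5 - sqrt(-4933 + sqrt(47))/2) = -101/(5 - sqrt(-4933 + sqrt(47))/2)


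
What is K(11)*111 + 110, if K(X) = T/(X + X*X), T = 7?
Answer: 5099/44 ≈ 115.89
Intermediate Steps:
K(X) = 7/(X + X²) (K(X) = 7/(X + X*X) = 7/(X + X²))
K(11)*111 + 110 = (7/(11*(1 + 11)))*111 + 110 = (7*(1/11)/12)*111 + 110 = (7*(1/11)*(1/12))*111 + 110 = (7/132)*111 + 110 = 259/44 + 110 = 5099/44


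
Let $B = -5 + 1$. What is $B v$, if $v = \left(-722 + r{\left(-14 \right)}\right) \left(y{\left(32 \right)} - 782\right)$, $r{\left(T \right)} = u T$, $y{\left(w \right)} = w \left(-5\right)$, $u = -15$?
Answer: $-1929216$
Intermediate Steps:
$B = -4$
$y{\left(w \right)} = - 5 w$
$r{\left(T \right)} = - 15 T$
$v = 482304$ ($v = \left(-722 - -210\right) \left(\left(-5\right) 32 - 782\right) = \left(-722 + 210\right) \left(-160 - 782\right) = \left(-512\right) \left(-942\right) = 482304$)
$B v = \left(-4\right) 482304 = -1929216$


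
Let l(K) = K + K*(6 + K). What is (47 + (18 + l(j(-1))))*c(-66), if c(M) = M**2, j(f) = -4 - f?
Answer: 230868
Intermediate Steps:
(47 + (18 + l(j(-1))))*c(-66) = (47 + (18 + (-4 - 1*(-1))*(7 + (-4 - 1*(-1)))))*(-66)**2 = (47 + (18 + (-4 + 1)*(7 + (-4 + 1))))*4356 = (47 + (18 - 3*(7 - 3)))*4356 = (47 + (18 - 3*4))*4356 = (47 + (18 - 12))*4356 = (47 + 6)*4356 = 53*4356 = 230868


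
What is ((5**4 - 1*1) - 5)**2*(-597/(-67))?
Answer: 228747117/67 ≈ 3.4141e+6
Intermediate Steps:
((5**4 - 1*1) - 5)**2*(-597/(-67)) = ((625 - 1) - 5)**2*(-597*(-1/67)) = (624 - 5)**2*(597/67) = 619**2*(597/67) = 383161*(597/67) = 228747117/67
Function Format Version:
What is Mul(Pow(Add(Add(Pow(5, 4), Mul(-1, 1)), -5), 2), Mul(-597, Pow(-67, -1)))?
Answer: Rational(228747117, 67) ≈ 3.4141e+6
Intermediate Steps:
Mul(Pow(Add(Add(Pow(5, 4), Mul(-1, 1)), -5), 2), Mul(-597, Pow(-67, -1))) = Mul(Pow(Add(Add(625, -1), -5), 2), Mul(-597, Rational(-1, 67))) = Mul(Pow(Add(624, -5), 2), Rational(597, 67)) = Mul(Pow(619, 2), Rational(597, 67)) = Mul(383161, Rational(597, 67)) = Rational(228747117, 67)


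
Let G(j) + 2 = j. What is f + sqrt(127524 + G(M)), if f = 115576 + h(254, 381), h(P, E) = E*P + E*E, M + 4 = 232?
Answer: 357511 + 5*sqrt(5110) ≈ 3.5787e+5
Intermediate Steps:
M = 228 (M = -4 + 232 = 228)
G(j) = -2 + j
h(P, E) = E**2 + E*P (h(P, E) = E*P + E**2 = E**2 + E*P)
f = 357511 (f = 115576 + 381*(381 + 254) = 115576 + 381*635 = 115576 + 241935 = 357511)
f + sqrt(127524 + G(M)) = 357511 + sqrt(127524 + (-2 + 228)) = 357511 + sqrt(127524 + 226) = 357511 + sqrt(127750) = 357511 + 5*sqrt(5110)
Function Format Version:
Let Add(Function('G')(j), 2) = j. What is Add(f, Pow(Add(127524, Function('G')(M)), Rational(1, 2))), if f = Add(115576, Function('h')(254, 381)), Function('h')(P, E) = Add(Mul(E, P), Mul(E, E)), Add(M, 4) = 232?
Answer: Add(357511, Mul(5, Pow(5110, Rational(1, 2)))) ≈ 3.5787e+5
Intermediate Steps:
M = 228 (M = Add(-4, 232) = 228)
Function('G')(j) = Add(-2, j)
Function('h')(P, E) = Add(Pow(E, 2), Mul(E, P)) (Function('h')(P, E) = Add(Mul(E, P), Pow(E, 2)) = Add(Pow(E, 2), Mul(E, P)))
f = 357511 (f = Add(115576, Mul(381, Add(381, 254))) = Add(115576, Mul(381, 635)) = Add(115576, 241935) = 357511)
Add(f, Pow(Add(127524, Function('G')(M)), Rational(1, 2))) = Add(357511, Pow(Add(127524, Add(-2, 228)), Rational(1, 2))) = Add(357511, Pow(Add(127524, 226), Rational(1, 2))) = Add(357511, Pow(127750, Rational(1, 2))) = Add(357511, Mul(5, Pow(5110, Rational(1, 2))))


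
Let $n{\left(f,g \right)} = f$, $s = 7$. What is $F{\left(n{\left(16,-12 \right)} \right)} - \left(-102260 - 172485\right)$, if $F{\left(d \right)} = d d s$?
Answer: $276537$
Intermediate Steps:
$F{\left(d \right)} = 7 d^{2}$ ($F{\left(d \right)} = d d 7 = d^{2} \cdot 7 = 7 d^{2}$)
$F{\left(n{\left(16,-12 \right)} \right)} - \left(-102260 - 172485\right) = 7 \cdot 16^{2} - \left(-102260 - 172485\right) = 7 \cdot 256 - -274745 = 1792 + 274745 = 276537$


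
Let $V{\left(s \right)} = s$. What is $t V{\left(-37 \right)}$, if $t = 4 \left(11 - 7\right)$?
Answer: $-592$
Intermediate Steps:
$t = 16$ ($t = 4 \cdot 4 = 16$)
$t V{\left(-37 \right)} = 16 \left(-37\right) = -592$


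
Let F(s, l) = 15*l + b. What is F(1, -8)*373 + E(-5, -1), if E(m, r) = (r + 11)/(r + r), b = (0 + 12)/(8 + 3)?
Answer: -487939/11 ≈ -44358.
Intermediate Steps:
b = 12/11 ≈ 1.0909
E(m, r) = (11 + r)/(2*r) (E(m, r) = (11 + r)/((2*r)) = (11 + r)*(1/(2*r)) = (11 + r)/(2*r))
F(s, l) = 12/11 + 15*l (F(s, l) = 15*l + 12/11 = 12/11 + 15*l)
F(1, -8)*373 + E(-5, -1) = (12/11 + 15*(-8))*373 + (½)*(11 - 1)/(-1) = (12/11 - 120)*373 + (½)*(-1)*10 = -1308/11*373 - 5 = -487884/11 - 5 = -487939/11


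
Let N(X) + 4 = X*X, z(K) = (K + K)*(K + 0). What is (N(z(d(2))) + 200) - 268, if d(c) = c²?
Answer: 952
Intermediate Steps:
z(K) = 2*K² (z(K) = (2*K)*K = 2*K²)
N(X) = -4 + X² (N(X) = -4 + X*X = -4 + X²)
(N(z(d(2))) + 200) - 268 = ((-4 + (2*(2²)²)²) + 200) - 268 = ((-4 + (2*4²)²) + 200) - 268 = ((-4 + (2*16)²) + 200) - 268 = ((-4 + 32²) + 200) - 268 = ((-4 + 1024) + 200) - 268 = (1020 + 200) - 268 = 1220 - 268 = 952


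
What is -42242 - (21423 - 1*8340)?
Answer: -55325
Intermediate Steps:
-42242 - (21423 - 1*8340) = -42242 - (21423 - 8340) = -42242 - 1*13083 = -42242 - 13083 = -55325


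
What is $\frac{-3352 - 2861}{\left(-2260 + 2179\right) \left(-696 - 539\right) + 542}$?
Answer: $- \frac{6213}{100577} \approx -0.061774$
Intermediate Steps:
$\frac{-3352 - 2861}{\left(-2260 + 2179\right) \left(-696 - 539\right) + 542} = - \frac{6213}{\left(-81\right) \left(-1235\right) + 542} = - \frac{6213}{100035 + 542} = - \frac{6213}{100577}$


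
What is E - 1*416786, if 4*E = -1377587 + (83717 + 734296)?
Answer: -1113359/2 ≈ -5.5668e+5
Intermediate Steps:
E = -279787/2 (E = (-1377587 + (83717 + 734296))/4 = (-1377587 + 818013)/4 = (¼)*(-559574) = -279787/2 ≈ -1.3989e+5)
E - 1*416786 = -279787/2 - 1*416786 = -279787/2 - 416786 = -1113359/2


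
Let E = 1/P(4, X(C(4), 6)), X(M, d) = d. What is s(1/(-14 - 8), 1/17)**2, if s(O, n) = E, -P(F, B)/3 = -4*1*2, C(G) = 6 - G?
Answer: 1/576 ≈ 0.0017361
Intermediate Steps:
P(F, B) = 24 (P(F, B) = -3*(-4*1)*2 = -(-12)*2 = -3*(-8) = 24)
E = 1/24 ≈ 0.041667
s(O, n) = 1/24
s(1/(-14 - 8), 1/17)**2 = (1/24)**2 = 1/576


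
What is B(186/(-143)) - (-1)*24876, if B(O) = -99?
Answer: 24777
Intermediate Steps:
B(186/(-143)) - (-1)*24876 = -99 - (-1)*24876 = -99 - 1*(-24876) = -99 + 24876 = 24777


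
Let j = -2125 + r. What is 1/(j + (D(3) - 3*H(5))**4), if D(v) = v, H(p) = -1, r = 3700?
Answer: 1/2871 ≈ 0.00034831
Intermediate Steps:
j = 1575 (j = -2125 + 3700 = 1575)
1/(j + (D(3) - 3*H(5))**4) = 1/(1575 + (3 - 3*(-1))**4) = 1/(1575 + (3 + 3)**4) = 1/(1575 + 6**4) = 1/(1575 + 1296) = 1/2871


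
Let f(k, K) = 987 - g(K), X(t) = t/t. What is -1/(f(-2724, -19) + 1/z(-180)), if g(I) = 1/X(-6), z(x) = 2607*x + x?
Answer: -469440/462867839 ≈ -0.0010142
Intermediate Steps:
X(t) = 1
z(x) = 2608*x
g(I) = 1 (g(I) = 1/1 = 1)
f(k, K) = 986 (f(k, K) = 987 - 1*1 = 987 - 1 = 986)
-1/(f(-2724, -19) + 1/z(-180)) = -1/(986 + 1/(2608*(-180))) = -1/(986 + 1/(-469440)) = -1/(986 - 1/469440) = -1/462867839/469440 = -1*469440/462867839 = -469440/462867839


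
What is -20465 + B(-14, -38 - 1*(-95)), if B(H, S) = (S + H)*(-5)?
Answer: -20680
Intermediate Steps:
B(H, S) = -5*H - 5*S (B(H, S) = (H + S)*(-5) = -5*H - 5*S)
-20465 + B(-14, -38 - 1*(-95)) = -20465 + (-5*(-14) - 5*(-38 - 1*(-95))) = -20465 + (70 - 5*(-38 + 95)) = -20465 + (70 - 5*57) = -20465 + (70 - 285) = -20465 - 215 = -20680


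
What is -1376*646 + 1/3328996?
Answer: -2959131228415/3328996 ≈ -8.8890e+5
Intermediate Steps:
-1376*646 + 1/3328996 = -888896 + 1/3328996 = -2959131228415/3328996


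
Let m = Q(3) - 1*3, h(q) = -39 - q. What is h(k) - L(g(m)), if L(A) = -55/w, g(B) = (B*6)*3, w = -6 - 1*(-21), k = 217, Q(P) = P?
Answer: -757/3 ≈ -252.33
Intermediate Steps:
w = 15 (w = -6 + 21 = 15)
m = 0 (m = 3 - 1*3 = 3 - 3 = 0)
g(B) = 18*B (g(B) = (6*B)*3 = 18*B)
L(A) = -11/3 (L(A) = -55/15 = -55*1/15 = -11/3)
h(k) - L(g(m)) = (-39 - 1*217) - 1*(-11/3) = (-39 - 217) + 11/3 = -256 + 11/3 = -757/3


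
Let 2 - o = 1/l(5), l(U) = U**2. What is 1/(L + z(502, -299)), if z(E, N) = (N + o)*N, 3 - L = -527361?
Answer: 25/15404474 ≈ 1.6229e-6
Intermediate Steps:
L = 527364 (L = 3 - 1*(-527361) = 3 + 527361 = 527364)
o = 49/25 (o = 2 - 1/(5**2) = 2 - 1/25 = 49/25 ≈ 1.9600)
z(E, N) = N*(49/25 + N) (z(E, N) = (N + 49/25)*N = (49/25 + N)*N = N*(49/25 + N))
1/(L + z(502, -299)) = 1/(527364 + (1/25)*(-299)*(49 + 25*(-299))) = 1/(527364 + (1/25)*(-299)*(49 - 7475)) = 1/(527364 + (1/25)*(-299)*(-7426)) = 1/(527364 + 2220374/25) = 1/(15404474/25) = 25/15404474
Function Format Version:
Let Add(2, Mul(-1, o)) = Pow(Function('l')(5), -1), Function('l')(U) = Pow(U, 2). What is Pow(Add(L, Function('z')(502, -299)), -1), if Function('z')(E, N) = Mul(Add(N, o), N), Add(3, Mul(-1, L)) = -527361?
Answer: Rational(25, 15404474) ≈ 1.6229e-6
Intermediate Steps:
L = 527364 (L = Add(3, Mul(-1, -527361)) = Add(3, 527361) = 527364)
o = Rational(49, 25) (o = Add(2, Mul(-1, Pow(Pow(5, 2), -1))) = Add(2, Mul(-1, Pow(25, -1))) = Add(2, Mul(-1, Rational(1, 25))) = Add(2, Rational(-1, 25)) = Rational(49, 25) ≈ 1.9600)
Function('z')(E, N) = Mul(N, Add(Rational(49, 25), N)) (Function('z')(E, N) = Mul(Add(N, Rational(49, 25)), N) = Mul(Add(Rational(49, 25), N), N) = Mul(N, Add(Rational(49, 25), N)))
Pow(Add(L, Function('z')(502, -299)), -1) = Pow(Add(527364, Mul(Rational(1, 25), -299, Add(49, Mul(25, -299)))), -1) = Pow(Add(527364, Mul(Rational(1, 25), -299, Add(49, -7475))), -1) = Pow(Add(527364, Mul(Rational(1, 25), -299, -7426)), -1) = Pow(Add(527364, Rational(2220374, 25)), -1) = Pow(Rational(15404474, 25), -1) = Rational(25, 15404474)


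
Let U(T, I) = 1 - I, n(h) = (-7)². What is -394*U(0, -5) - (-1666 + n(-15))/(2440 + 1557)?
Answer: -1349613/571 ≈ -2363.6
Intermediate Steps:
n(h) = 49
-394*U(0, -5) - (-1666 + n(-15))/(2440 + 1557) = -394*(1 - 1*(-5)) - (-1666 + 49)/(2440 + 1557) = -394*(1 + 5) - (-1617)/3997 = -394*6 - (-1617)/3997 = -2364 - 1*(-231/571) = -2364 + 231/571 = -1349613/571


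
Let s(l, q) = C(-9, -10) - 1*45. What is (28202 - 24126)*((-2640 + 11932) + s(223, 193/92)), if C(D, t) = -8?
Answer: 37658164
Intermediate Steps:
s(l, q) = -53 (s(l, q) = -8 - 1*45 = -8 - 45 = -53)
(28202 - 24126)*((-2640 + 11932) + s(223, 193/92)) = (28202 - 24126)*((-2640 + 11932) - 53) = 4076*(9292 - 53) = 4076*9239 = 37658164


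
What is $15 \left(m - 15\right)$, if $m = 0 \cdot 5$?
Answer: $-225$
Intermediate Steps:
$m = 0$
$15 \left(m - 15\right) = 15 \left(0 - 15\right) = 15 \left(-15\right) = -225$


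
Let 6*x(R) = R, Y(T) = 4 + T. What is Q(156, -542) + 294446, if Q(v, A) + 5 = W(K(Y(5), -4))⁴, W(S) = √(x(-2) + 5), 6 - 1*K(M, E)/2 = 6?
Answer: 2650165/9 ≈ 2.9446e+5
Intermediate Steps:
K(M, E) = 0 (K(M, E) = 12 - 2*6 = 12 - 12 = 0)
x(R) = R/6
W(S) = √42/3 (W(S) = √((⅙)*(-2) + 5) = √(-⅓ + 5) = √(14/3) = √42/3)
Q(v, A) = 151/9 (Q(v, A) = -5 + (√42/3)⁴ = -5 + 196/9 = 151/9)
Q(156, -542) + 294446 = 151/9 + 294446 = 2650165/9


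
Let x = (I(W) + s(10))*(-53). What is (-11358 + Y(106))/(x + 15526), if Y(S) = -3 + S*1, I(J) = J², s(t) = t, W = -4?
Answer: -11255/14148 ≈ -0.79552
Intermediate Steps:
x = -1378 (x = ((-4)² + 10)*(-53) = (16 + 10)*(-53) = 26*(-53) = -1378)
Y(S) = -3 + S
(-11358 + Y(106))/(x + 15526) = (-11358 + (-3 + 106))/(-1378 + 15526) = (-11358 + 103)/14148 = -11255*1/14148 = -11255/14148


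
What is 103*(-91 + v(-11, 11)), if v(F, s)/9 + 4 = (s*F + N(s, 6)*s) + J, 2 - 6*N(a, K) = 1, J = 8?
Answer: -232265/2 ≈ -1.1613e+5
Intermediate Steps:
N(a, K) = ⅙ (N(a, K) = ⅓ - ⅙*1 = ⅓ - ⅙ = ⅙)
v(F, s) = 36 + 3*s/2 + 9*F*s (v(F, s) = -36 + 9*((s*F + s/6) + 8) = -36 + 9*((F*s + s/6) + 8) = -36 + 9*((s/6 + F*s) + 8) = -36 + 9*(8 + s/6 + F*s) = -36 + (72 + 3*s/2 + 9*F*s) = 36 + 3*s/2 + 9*F*s)
103*(-91 + v(-11, 11)) = 103*(-91 + (36 + (3/2)*11 + 9*(-11)*11)) = 103*(-91 + (36 + 33/2 - 1089)) = 103*(-91 - 2073/2) = 103*(-2255/2) = -232265/2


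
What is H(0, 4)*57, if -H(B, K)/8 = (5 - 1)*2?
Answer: -3648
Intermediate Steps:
H(B, K) = -64 (H(B, K) = -8*(5 - 1)*2 = -32*2 = -8*8 = -64)
H(0, 4)*57 = -64*57 = -3648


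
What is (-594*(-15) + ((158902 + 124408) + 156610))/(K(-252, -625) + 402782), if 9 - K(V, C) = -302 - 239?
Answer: 74805/67222 ≈ 1.1128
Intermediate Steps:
K(V, C) = 550 (K(V, C) = 9 - (-302 - 239) = 9 - 1*(-541) = 9 + 541 = 550)
(-594*(-15) + ((158902 + 124408) + 156610))/(K(-252, -625) + 402782) = (-594*(-15) + ((158902 + 124408) + 156610))/(550 + 402782) = (8910 + (283310 + 156610))/403332 = (8910 + 439920)*(1/403332) = 448830*(1/403332) = 74805/67222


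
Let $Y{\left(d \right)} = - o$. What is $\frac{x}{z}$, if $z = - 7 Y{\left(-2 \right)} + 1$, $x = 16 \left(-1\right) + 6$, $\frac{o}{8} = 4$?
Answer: $- \frac{2}{45} \approx -0.044444$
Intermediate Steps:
$o = 32$ ($o = 8 \cdot 4 = 32$)
$x = -10$ ($x = -16 + 6 = -10$)
$Y{\left(d \right)} = -32$ ($Y{\left(d \right)} = \left(-1\right) 32 = -32$)
$z = 225$ ($z = \left(-7\right) \left(-32\right) + 1 = 224 + 1 = 225$)
$\frac{x}{z} = - \frac{10}{225} = \left(-10\right) \frac{1}{225} = - \frac{2}{45}$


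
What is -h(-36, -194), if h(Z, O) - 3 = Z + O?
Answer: 227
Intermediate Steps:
h(Z, O) = 3 + O + Z (h(Z, O) = 3 + (Z + O) = 3 + (O + Z) = 3 + O + Z)
-h(-36, -194) = -(3 - 194 - 36) = -1*(-227) = 227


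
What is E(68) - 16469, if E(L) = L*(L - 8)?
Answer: -12389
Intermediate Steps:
E(L) = L*(-8 + L)
E(68) - 16469 = 68*(-8 + 68) - 16469 = 68*60 - 16469 = 4080 - 16469 = -12389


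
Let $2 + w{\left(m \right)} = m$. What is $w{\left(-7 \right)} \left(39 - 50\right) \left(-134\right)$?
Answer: $-13266$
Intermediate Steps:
$w{\left(m \right)} = -2 + m$
$w{\left(-7 \right)} \left(39 - 50\right) \left(-134\right) = \left(-2 - 7\right) \left(39 - 50\right) \left(-134\right) = \left(-9\right) \left(-11\right) \left(-134\right) = 99 \left(-134\right) = -13266$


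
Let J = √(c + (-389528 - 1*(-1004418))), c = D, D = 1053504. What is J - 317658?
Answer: -317658 + √1668394 ≈ -3.1637e+5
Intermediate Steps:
c = 1053504
J = √1668394 (J = √(1053504 + (-389528 - 1*(-1004418))) = √(1053504 + (-389528 + 1004418)) = √(1053504 + 614890) = √1668394 ≈ 1291.7)
J - 317658 = √1668394 - 317658 = -317658 + √1668394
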